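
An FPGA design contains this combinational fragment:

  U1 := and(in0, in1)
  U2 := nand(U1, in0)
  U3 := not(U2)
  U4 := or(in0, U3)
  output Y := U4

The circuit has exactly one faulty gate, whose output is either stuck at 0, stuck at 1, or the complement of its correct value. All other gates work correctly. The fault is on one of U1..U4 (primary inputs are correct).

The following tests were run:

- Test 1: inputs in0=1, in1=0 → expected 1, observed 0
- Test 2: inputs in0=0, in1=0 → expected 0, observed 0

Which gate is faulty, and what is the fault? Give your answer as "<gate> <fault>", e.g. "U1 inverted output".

U4 stuck-at-0

Fault-free values for test 1 (in0=1, in1=0): U1=0, U2=1, U3=0, U4=1, giving Y=1. Observed 0.
Test 1: faults giving observed 0 are {U4 stuck-at-0, U4 inverted output}.
Test 2 (in0=0, in1=0): fault-free U1=0, U2=1, U3=0, U4=0 → 0; observed 0. Eliminates U4 inverted output.
Only U4 stuck-at-0 is consistent with every test.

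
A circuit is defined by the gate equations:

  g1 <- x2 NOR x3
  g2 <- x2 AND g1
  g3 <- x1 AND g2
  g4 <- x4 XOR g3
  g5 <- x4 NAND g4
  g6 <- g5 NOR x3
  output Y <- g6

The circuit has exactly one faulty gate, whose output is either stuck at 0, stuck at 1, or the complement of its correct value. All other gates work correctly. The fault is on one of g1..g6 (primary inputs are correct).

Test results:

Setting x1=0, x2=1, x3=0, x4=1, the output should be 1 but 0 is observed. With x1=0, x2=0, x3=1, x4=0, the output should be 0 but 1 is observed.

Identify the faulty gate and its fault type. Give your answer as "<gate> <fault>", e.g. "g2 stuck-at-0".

g6 inverted output

Fault-free values for test 1 (x1=0, x2=1, x3=0, x4=1): g1=0, g2=0, g3=0, g4=1, g5=0, g6=1, giving Y=1. Observed 0.
Test 1: faults giving observed 0 are {g3 stuck-at-1, g3 inverted output, g4 stuck-at-0, g4 inverted output, g5 stuck-at-1, g5 inverted output, g6 stuck-at-0, g6 inverted output}.
Test 2 (x1=0, x2=0, x3=1, x4=0): fault-free g1=0, g2=0, g3=0, g4=0, g5=1, g6=0 → 0; observed 1. Eliminates g3 stuck-at-1, g3 inverted output, g4 stuck-at-0, g4 inverted output, g5 stuck-at-1, g5 inverted output, g6 stuck-at-0.
Only g6 inverted output is consistent with every test.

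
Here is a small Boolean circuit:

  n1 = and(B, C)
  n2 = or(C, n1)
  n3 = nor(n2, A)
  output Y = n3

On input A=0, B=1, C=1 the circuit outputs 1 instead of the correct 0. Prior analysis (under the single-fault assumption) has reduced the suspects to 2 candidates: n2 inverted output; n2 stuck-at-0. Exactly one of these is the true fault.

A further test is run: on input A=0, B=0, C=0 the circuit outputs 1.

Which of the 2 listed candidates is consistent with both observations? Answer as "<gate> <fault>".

n2 stuck-at-0

Evaluate each candidate on input A=0, B=0, C=0:
  n2 inverted output: n1=0, n2=1 [inverted output], n3=0 → 0 — eliminated
  n2 stuck-at-0: n1=0, n2=0 [stuck-at-0], n3=1 → 1 — matches
Only n2 stuck-at-0 reproduces the observed 1.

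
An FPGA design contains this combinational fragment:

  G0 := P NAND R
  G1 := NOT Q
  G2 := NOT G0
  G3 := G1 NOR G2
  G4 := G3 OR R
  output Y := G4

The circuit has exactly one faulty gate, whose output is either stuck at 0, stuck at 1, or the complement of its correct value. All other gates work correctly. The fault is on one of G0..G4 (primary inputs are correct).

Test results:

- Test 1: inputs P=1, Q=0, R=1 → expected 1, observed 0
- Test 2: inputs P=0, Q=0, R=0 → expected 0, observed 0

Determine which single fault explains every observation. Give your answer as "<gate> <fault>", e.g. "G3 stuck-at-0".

G4 stuck-at-0

Fault-free values for test 1 (P=1, Q=0, R=1): G0=0, G1=1, G2=1, G3=0, G4=1, giving Y=1. Observed 0.
Test 1: faults giving observed 0 are {G4 stuck-at-0, G4 inverted output}.
Test 2 (P=0, Q=0, R=0): fault-free G0=1, G1=1, G2=0, G3=0, G4=0 → 0; observed 0. Eliminates G4 inverted output.
Only G4 stuck-at-0 is consistent with every test.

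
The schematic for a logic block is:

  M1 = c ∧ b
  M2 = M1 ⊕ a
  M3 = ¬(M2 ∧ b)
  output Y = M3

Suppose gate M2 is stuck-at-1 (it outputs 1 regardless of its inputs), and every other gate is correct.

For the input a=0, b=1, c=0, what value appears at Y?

Propagate with M2 forced: M1=0, M2=1 [stuck-at-1], M3=0.
So Y = 0. (Without the fault it would be 1.)

0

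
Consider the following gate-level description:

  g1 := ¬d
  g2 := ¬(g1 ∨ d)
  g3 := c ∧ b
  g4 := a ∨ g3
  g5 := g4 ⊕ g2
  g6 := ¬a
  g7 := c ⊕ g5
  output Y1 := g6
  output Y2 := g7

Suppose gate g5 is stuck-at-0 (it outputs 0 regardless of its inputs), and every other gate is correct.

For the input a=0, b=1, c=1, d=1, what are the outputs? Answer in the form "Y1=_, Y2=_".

Propagate with g5 forced: g1=0, g2=0, g3=1, g4=1, g5=0 [stuck-at-0], g6=1, g7=1.
So the outputs are Y1=1, Y2=1. (Without the fault they would be Y1=1, Y2=0.)

Y1=1, Y2=1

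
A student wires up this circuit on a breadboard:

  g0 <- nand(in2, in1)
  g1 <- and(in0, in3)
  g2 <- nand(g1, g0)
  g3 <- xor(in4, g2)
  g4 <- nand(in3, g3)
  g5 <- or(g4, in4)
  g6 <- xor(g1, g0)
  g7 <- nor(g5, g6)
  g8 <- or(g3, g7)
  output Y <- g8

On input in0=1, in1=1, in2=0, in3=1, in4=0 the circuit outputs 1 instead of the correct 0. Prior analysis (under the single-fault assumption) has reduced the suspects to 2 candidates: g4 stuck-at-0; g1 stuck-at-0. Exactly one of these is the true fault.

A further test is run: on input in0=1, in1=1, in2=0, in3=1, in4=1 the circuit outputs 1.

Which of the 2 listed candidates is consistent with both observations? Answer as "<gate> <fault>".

g4 stuck-at-0

Evaluate each candidate on input in0=1, in1=1, in2=0, in3=1, in4=1:
  g4 stuck-at-0: g0=1, g1=1, g2=0, g3=1, g4=0 [stuck-at-0], g5=1, g6=0, g7=0, g8=1 → 1 — matches
  g1 stuck-at-0: g0=1, g1=0 [stuck-at-0], g2=1, g3=0, g4=1, g5=1, g6=1, g7=0, g8=0 → 0 — eliminated
Only g4 stuck-at-0 reproduces the observed 1.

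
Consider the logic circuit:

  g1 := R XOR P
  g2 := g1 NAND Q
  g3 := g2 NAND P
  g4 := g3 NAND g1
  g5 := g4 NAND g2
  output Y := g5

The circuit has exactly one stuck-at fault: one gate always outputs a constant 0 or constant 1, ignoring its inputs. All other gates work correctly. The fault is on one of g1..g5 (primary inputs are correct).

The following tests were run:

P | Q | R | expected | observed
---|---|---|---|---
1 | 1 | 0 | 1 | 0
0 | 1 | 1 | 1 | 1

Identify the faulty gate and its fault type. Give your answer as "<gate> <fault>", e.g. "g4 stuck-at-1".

g2 stuck-at-1

Fault-free values for test 1 (P=1, Q=1, R=0): g1=1, g2=0, g3=1, g4=0, g5=1, giving Y=1. Observed 0.
Test 1: faults giving observed 0 are {g1 stuck-at-0, g2 stuck-at-1, g5 stuck-at-0}.
Test 2 (P=0, Q=1, R=1): fault-free g1=1, g2=0, g3=1, g4=0, g5=1 → 1; observed 1. Eliminates g1 stuck-at-0, g5 stuck-at-0.
Only g2 stuck-at-1 is consistent with every test.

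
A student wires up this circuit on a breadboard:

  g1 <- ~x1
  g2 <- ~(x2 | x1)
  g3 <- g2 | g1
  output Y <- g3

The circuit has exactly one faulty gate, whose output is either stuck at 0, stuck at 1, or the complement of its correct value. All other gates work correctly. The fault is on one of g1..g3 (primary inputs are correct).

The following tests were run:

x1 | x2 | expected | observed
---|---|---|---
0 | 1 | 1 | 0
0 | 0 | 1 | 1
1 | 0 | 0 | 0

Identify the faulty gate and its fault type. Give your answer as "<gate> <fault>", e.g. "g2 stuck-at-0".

g1 stuck-at-0

Fault-free values for test 1 (x1=0, x2=1): g1=1, g2=0, g3=1, giving Y=1. Observed 0.
Test 1: faults giving observed 0 are {g1 stuck-at-0, g1 inverted output, g3 stuck-at-0, g3 inverted output}.
Test 2 (x1=0, x2=0): fault-free g1=1, g2=1, g3=1 → 1; observed 1. Eliminates g3 stuck-at-0, g3 inverted output.
Test 3 (x1=1, x2=0): fault-free g1=0, g2=0, g3=0 → 0; observed 0. Eliminates g1 inverted output.
Only g1 stuck-at-0 is consistent with every test.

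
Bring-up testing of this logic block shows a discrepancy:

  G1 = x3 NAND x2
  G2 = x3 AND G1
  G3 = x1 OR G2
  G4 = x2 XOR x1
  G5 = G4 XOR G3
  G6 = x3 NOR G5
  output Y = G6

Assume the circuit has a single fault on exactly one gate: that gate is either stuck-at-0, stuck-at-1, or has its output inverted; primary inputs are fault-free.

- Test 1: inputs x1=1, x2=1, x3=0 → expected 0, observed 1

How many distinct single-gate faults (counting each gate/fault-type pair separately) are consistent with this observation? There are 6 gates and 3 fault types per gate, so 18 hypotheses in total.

8

Fault-free: G1=1, G2=0, G3=1, G4=0, G5=1, G6=0 → 0. Observed 1.
  G1: none of the 3 fault types match ✗
  G2: none of the 3 fault types match ✗
  G3: stuck-at-0, inverted output ✓; others ✗
  G4: stuck-at-1, inverted output ✓; others ✗
  G5: stuck-at-0, inverted output ✓; others ✗
  G6: stuck-at-1, inverted output ✓; others ✗
Consistent faults: {G3 stuck-at-0, G3 inverted output, G4 stuck-at-1, G4 inverted output, G5 stuck-at-0, G5 inverted output, G6 stuck-at-1, G6 inverted output} — 8 in all.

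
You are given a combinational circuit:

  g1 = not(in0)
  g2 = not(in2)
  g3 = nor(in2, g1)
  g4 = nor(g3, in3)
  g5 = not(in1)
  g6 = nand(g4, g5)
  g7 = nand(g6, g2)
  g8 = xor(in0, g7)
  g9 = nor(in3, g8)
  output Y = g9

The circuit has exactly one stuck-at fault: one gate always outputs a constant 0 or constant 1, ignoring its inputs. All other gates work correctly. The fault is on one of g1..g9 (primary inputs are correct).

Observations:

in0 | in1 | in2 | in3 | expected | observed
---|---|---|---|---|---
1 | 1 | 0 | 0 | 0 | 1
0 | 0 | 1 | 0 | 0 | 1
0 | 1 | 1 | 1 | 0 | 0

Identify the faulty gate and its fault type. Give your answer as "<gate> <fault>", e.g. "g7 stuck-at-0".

Fault-free values for test 1 (in0=1, in1=1, in2=0, in3=0): g1=0, g2=1, g3=1, g4=0, g5=0, g6=1, g7=0, g8=1, g9=0, giving Y=0. Observed 1.
Test 1: faults giving observed 1 are {g2 stuck-at-0, g6 stuck-at-0, g7 stuck-at-1, g8 stuck-at-0, g9 stuck-at-1}.
Test 2 (in0=0, in1=0, in2=1, in3=0): fault-free g1=1, g2=0, g3=0, g4=1, g5=1, g6=0, g7=1, g8=1, g9=0 → 0; observed 1. Eliminates g2 stuck-at-0, g6 stuck-at-0, g7 stuck-at-1.
Test 3 (in0=0, in1=1, in2=1, in3=1): fault-free g1=1, g2=0, g3=0, g4=0, g5=0, g6=1, g7=1, g8=1, g9=0 → 0; observed 0. Eliminates g9 stuck-at-1.
Only g8 stuck-at-0 is consistent with every test.

g8 stuck-at-0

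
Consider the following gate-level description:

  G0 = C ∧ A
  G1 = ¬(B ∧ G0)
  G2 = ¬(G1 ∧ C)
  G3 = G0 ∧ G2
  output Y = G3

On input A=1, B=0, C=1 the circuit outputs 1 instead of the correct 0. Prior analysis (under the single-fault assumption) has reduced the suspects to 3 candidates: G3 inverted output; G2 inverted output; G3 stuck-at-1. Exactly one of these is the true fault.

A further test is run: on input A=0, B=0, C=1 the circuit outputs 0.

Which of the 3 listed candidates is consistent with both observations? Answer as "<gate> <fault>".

Evaluate each candidate on input A=0, B=0, C=1:
  G3 inverted output: G0=0, G1=1, G2=0, G3=1 [inverted output] → 1 — eliminated
  G2 inverted output: G0=0, G1=1, G2=1 [inverted output], G3=0 → 0 — matches
  G3 stuck-at-1: G0=0, G1=1, G2=0, G3=1 [stuck-at-1] → 1 — eliminated
Only G2 inverted output reproduces the observed 0.

G2 inverted output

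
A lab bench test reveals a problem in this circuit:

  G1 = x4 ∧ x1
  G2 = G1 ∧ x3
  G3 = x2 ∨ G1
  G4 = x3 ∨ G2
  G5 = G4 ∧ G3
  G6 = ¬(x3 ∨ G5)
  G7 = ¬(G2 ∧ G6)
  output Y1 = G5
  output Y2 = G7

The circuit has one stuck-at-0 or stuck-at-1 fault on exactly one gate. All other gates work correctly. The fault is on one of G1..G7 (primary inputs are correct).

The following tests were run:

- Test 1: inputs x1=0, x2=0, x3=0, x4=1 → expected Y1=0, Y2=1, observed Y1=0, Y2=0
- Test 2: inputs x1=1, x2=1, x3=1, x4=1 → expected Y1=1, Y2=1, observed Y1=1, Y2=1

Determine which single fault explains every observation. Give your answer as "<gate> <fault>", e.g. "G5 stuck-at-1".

G2 stuck-at-1

Fault-free values for test 1 (x1=0, x2=0, x3=0, x4=1): G1=0, G2=0, G3=0, G4=0, G5=0, G6=1, G7=1, giving Y1=0, Y2=1. Observed Y1=0, Y2=0.
Test 1: faults giving observed Y1=0, Y2=0 are {G2 stuck-at-1, G7 stuck-at-0}.
Test 2 (x1=1, x2=1, x3=1, x4=1): fault-free G1=1, G2=1, G3=1, G4=1, G5=1, G6=0, G7=1 → Y1=1, Y2=1; observed Y1=1, Y2=1. Eliminates G7 stuck-at-0.
Only G2 stuck-at-1 is consistent with every test.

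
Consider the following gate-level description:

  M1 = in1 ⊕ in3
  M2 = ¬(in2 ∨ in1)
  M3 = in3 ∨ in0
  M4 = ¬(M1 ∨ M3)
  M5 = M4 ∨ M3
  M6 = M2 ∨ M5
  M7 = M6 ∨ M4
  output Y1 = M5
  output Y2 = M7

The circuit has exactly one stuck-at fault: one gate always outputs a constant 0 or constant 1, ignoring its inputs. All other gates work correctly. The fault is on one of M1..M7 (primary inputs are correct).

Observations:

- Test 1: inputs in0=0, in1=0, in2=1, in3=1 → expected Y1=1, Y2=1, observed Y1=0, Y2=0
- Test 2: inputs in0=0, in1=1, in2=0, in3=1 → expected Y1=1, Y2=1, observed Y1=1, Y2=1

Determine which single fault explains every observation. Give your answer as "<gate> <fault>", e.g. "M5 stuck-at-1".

M3 stuck-at-0

Fault-free values for test 1 (in0=0, in1=0, in2=1, in3=1): M1=1, M2=0, M3=1, M4=0, M5=1, M6=1, M7=1, giving Y1=1, Y2=1. Observed Y1=0, Y2=0.
Test 1: faults giving observed Y1=0, Y2=0 are {M3 stuck-at-0, M5 stuck-at-0}.
Test 2 (in0=0, in1=1, in2=0, in3=1): fault-free M1=0, M2=0, M3=1, M4=0, M5=1, M6=1, M7=1 → Y1=1, Y2=1; observed Y1=1, Y2=1. Eliminates M5 stuck-at-0.
Only M3 stuck-at-0 is consistent with every test.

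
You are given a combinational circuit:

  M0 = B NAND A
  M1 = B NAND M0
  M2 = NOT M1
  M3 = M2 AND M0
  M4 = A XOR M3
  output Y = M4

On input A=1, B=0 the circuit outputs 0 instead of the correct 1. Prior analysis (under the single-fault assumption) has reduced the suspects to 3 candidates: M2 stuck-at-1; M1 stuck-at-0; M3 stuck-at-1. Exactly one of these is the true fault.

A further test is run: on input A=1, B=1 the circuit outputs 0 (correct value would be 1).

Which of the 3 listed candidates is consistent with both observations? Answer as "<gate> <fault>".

Evaluate each candidate on input A=1, B=1:
  M2 stuck-at-1: M0=0, M1=1, M2=1 [stuck-at-1], M3=0, M4=1 → 1 — eliminated
  M1 stuck-at-0: M0=0, M1=0 [stuck-at-0], M2=1, M3=0, M4=1 → 1 — eliminated
  M3 stuck-at-1: M0=0, M1=1, M2=0, M3=1 [stuck-at-1], M4=0 → 0 — matches
Only M3 stuck-at-1 reproduces the observed 0.

M3 stuck-at-1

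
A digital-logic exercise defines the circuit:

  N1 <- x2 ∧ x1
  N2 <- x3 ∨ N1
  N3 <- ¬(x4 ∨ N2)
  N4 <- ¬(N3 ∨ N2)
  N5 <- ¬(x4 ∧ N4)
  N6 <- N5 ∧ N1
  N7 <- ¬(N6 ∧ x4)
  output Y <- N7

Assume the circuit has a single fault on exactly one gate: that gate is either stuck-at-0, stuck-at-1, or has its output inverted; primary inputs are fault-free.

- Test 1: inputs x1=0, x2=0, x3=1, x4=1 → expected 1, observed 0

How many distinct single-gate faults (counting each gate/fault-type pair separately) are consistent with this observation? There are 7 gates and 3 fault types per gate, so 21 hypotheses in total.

6

Fault-free: N1=0, N2=1, N3=0, N4=0, N5=1, N6=0, N7=1 → 1. Observed 0.
  N1: stuck-at-1, inverted output ✓; others ✗
  N2: none of the 3 fault types match ✗
  N3: none of the 3 fault types match ✗
  N4: none of the 3 fault types match ✗
  N5: none of the 3 fault types match ✗
  N6: stuck-at-1, inverted output ✓; others ✗
  N7: stuck-at-0, inverted output ✓; others ✗
Consistent faults: {N1 stuck-at-1, N1 inverted output, N6 stuck-at-1, N6 inverted output, N7 stuck-at-0, N7 inverted output} — 6 in all.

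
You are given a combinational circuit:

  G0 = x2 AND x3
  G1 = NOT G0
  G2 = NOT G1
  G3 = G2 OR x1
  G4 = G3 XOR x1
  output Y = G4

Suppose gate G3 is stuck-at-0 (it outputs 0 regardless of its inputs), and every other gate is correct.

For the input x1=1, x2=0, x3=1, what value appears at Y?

Propagate with G3 forced: G0=0, G1=1, G2=0, G3=0 [stuck-at-0], G4=1.
So Y = 1. (Without the fault it would be 0.)

1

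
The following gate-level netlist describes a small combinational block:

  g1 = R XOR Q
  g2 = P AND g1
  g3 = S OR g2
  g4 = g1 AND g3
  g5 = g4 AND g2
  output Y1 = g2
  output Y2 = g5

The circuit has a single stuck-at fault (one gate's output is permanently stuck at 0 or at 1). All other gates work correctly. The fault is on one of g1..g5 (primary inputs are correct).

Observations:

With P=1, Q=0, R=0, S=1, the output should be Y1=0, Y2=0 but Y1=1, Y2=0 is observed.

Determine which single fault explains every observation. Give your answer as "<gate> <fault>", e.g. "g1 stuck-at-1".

Fault-free values for test 1 (P=1, Q=0, R=0, S=1): g1=0, g2=0, g3=1, g4=0, g5=0, giving Y1=0, Y2=0. Observed Y1=1, Y2=0.
Test 1: faults giving observed Y1=1, Y2=0 are {g2 stuck-at-1}.
Only g2 stuck-at-1 is consistent with every test.

g2 stuck-at-1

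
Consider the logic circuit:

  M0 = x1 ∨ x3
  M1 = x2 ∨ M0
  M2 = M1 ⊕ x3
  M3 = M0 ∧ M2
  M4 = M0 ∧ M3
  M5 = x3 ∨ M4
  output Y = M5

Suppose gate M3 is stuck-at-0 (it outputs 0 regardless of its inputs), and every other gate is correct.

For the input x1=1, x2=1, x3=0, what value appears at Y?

Propagate with M3 forced: M0=1, M1=1, M2=1, M3=0 [stuck-at-0], M4=0, M5=0.
So Y = 0. (Without the fault it would be 1.)

0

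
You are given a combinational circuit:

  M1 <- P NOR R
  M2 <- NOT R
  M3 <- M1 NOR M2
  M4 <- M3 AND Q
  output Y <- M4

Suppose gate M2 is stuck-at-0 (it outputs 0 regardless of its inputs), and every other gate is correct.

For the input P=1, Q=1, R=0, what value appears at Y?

1

Propagate with M2 forced: M1=0, M2=0 [stuck-at-0], M3=1, M4=1.
So Y = 1. (Without the fault it would be 0.)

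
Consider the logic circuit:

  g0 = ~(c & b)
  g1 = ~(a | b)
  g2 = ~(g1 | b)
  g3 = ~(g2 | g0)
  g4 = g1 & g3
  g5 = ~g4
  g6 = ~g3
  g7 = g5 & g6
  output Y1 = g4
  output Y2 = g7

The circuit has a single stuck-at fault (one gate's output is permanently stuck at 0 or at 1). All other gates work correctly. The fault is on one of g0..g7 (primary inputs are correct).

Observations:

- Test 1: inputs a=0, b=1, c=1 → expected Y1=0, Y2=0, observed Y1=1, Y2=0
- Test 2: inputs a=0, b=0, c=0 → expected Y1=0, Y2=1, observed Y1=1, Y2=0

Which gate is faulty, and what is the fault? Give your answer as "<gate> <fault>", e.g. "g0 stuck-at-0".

Fault-free values for test 1 (a=0, b=1, c=1): g0=0, g1=0, g2=0, g3=1, g4=0, g5=1, g6=0, g7=0, giving Y1=0, Y2=0. Observed Y1=1, Y2=0.
Test 1: faults giving observed Y1=1, Y2=0 are {g1 stuck-at-1, g4 stuck-at-1}.
Test 2 (a=0, b=0, c=0): fault-free g0=1, g1=1, g2=0, g3=0, g4=0, g5=1, g6=1, g7=1 → Y1=0, Y2=1; observed Y1=1, Y2=0. Eliminates g1 stuck-at-1.
Only g4 stuck-at-1 is consistent with every test.

g4 stuck-at-1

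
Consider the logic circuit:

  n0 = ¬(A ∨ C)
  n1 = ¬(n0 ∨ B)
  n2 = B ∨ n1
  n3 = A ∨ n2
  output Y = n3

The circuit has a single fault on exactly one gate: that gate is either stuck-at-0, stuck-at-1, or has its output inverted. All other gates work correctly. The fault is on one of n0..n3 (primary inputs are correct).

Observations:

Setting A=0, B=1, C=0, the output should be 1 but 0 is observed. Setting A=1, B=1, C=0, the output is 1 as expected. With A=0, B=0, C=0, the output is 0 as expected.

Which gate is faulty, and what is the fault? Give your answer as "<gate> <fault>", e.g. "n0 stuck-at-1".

n2 stuck-at-0

Fault-free values for test 1 (A=0, B=1, C=0): n0=1, n1=0, n2=1, n3=1, giving Y=1. Observed 0.
Test 1: faults giving observed 0 are {n2 stuck-at-0, n2 inverted output, n3 stuck-at-0, n3 inverted output}.
Test 2 (A=1, B=1, C=0): fault-free n0=0, n1=0, n2=1, n3=1 → 1; observed 1. Eliminates n3 stuck-at-0, n3 inverted output.
Test 3 (A=0, B=0, C=0): fault-free n0=1, n1=0, n2=0, n3=0 → 0; observed 0. Eliminates n2 inverted output.
Only n2 stuck-at-0 is consistent with every test.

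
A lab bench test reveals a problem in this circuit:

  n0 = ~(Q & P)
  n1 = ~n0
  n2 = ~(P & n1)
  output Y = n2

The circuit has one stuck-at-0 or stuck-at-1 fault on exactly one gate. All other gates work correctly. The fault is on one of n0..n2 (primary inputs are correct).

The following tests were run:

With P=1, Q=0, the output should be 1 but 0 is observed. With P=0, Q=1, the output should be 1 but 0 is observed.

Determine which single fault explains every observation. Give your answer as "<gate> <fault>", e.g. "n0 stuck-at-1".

Fault-free values for test 1 (P=1, Q=0): n0=1, n1=0, n2=1, giving Y=1. Observed 0.
Test 1: faults giving observed 0 are {n0 stuck-at-0, n1 stuck-at-1, n2 stuck-at-0}.
Test 2 (P=0, Q=1): fault-free n0=1, n1=0, n2=1 → 1; observed 0. Eliminates n0 stuck-at-0, n1 stuck-at-1.
Only n2 stuck-at-0 is consistent with every test.

n2 stuck-at-0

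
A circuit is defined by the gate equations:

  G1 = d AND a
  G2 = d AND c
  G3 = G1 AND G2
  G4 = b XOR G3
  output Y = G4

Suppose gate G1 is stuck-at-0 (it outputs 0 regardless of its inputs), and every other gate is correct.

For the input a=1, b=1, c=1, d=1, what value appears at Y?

1

Propagate with G1 forced: G1=0 [stuck-at-0], G2=1, G3=0, G4=1.
So Y = 1. (Without the fault it would be 0.)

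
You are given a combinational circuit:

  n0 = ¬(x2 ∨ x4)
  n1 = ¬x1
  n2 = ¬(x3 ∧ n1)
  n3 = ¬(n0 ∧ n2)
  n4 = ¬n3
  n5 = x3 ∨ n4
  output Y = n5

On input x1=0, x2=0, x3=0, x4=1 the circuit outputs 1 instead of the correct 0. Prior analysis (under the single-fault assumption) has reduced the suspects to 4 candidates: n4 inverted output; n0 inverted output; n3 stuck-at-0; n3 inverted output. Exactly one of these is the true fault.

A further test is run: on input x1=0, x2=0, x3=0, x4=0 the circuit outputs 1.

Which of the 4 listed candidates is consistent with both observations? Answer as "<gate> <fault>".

Evaluate each candidate on input x1=0, x2=0, x3=0, x4=0:
  n4 inverted output: n0=1, n1=1, n2=1, n3=0, n4=0 [inverted output], n5=0 → 0 — eliminated
  n0 inverted output: n0=0 [inverted output], n1=1, n2=1, n3=1, n4=0, n5=0 → 0 — eliminated
  n3 stuck-at-0: n0=1, n1=1, n2=1, n3=0 [stuck-at-0], n4=1, n5=1 → 1 — matches
  n3 inverted output: n0=1, n1=1, n2=1, n3=1 [inverted output], n4=0, n5=0 → 0 — eliminated
Only n3 stuck-at-0 reproduces the observed 1.

n3 stuck-at-0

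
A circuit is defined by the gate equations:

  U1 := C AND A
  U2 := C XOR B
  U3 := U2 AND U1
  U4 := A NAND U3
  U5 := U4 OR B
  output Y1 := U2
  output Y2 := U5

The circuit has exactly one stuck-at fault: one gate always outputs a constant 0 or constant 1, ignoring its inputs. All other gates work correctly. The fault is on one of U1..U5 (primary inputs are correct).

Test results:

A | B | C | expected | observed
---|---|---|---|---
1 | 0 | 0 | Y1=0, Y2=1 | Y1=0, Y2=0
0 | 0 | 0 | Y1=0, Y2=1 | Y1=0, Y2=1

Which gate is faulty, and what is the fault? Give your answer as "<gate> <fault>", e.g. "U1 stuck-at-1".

Fault-free values for test 1 (A=1, B=0, C=0): U1=0, U2=0, U3=0, U4=1, U5=1, giving Y1=0, Y2=1. Observed Y1=0, Y2=0.
Test 1: faults giving observed Y1=0, Y2=0 are {U3 stuck-at-1, U4 stuck-at-0, U5 stuck-at-0}.
Test 2 (A=0, B=0, C=0): fault-free U1=0, U2=0, U3=0, U4=1, U5=1 → Y1=0, Y2=1; observed Y1=0, Y2=1. Eliminates U4 stuck-at-0, U5 stuck-at-0.
Only U3 stuck-at-1 is consistent with every test.

U3 stuck-at-1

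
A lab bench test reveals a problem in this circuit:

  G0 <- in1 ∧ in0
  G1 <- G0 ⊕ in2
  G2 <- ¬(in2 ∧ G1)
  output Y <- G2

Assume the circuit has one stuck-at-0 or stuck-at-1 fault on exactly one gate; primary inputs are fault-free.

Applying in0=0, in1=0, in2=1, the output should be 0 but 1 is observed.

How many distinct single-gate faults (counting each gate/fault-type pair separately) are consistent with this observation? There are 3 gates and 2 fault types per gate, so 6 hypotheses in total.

Fault-free: G0=0, G1=1, G2=0 → 0. Observed 1.
  G0 stuck-at-0: output 0 ✗
  G0 stuck-at-1: output 1 ✓
  G1 stuck-at-0: output 1 ✓
  G1 stuck-at-1: output 0 ✗
  G2 stuck-at-0: output 0 ✗
  G2 stuck-at-1: output 1 ✓
Consistent faults: {G0 stuck-at-1, G1 stuck-at-0, G2 stuck-at-1} — 3 in all.

3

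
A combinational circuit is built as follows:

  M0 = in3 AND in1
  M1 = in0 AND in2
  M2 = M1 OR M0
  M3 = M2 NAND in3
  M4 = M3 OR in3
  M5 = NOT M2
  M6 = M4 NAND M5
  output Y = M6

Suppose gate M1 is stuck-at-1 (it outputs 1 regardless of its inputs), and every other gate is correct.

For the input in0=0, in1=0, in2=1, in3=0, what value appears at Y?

Propagate with M1 forced: M0=0, M1=1 [stuck-at-1], M2=1, M3=1, M4=1, M5=0, M6=1.
So Y = 1. (Without the fault it would be 0.)

1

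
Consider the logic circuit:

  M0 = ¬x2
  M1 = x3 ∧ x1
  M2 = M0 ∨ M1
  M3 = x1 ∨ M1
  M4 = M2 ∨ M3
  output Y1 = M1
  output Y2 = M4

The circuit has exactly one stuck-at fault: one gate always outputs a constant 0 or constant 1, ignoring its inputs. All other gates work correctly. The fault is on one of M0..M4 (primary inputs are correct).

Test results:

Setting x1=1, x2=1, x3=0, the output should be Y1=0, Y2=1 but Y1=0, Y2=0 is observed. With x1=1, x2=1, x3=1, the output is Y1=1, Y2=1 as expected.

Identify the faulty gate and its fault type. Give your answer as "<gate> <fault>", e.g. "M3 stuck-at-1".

M3 stuck-at-0

Fault-free values for test 1 (x1=1, x2=1, x3=0): M0=0, M1=0, M2=0, M3=1, M4=1, giving Y1=0, Y2=1. Observed Y1=0, Y2=0.
Test 1: faults giving observed Y1=0, Y2=0 are {M3 stuck-at-0, M4 stuck-at-0}.
Test 2 (x1=1, x2=1, x3=1): fault-free M0=0, M1=1, M2=1, M3=1, M4=1 → Y1=1, Y2=1; observed Y1=1, Y2=1. Eliminates M4 stuck-at-0.
Only M3 stuck-at-0 is consistent with every test.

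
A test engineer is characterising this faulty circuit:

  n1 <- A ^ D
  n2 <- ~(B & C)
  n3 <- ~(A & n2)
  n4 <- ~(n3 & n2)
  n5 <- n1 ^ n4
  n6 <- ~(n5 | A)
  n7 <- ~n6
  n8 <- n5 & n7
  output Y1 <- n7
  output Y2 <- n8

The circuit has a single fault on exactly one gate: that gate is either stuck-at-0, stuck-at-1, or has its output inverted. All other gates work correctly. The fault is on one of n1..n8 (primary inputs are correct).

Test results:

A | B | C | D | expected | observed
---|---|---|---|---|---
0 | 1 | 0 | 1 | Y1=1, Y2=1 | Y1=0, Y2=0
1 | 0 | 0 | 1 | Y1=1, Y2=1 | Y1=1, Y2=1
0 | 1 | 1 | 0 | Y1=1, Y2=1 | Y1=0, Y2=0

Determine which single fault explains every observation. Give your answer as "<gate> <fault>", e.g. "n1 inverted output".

Fault-free values for test 1 (A=0, B=1, C=0, D=1): n1=1, n2=1, n3=1, n4=0, n5=1, n6=0, n7=1, n8=1, giving Y1=1, Y2=1. Observed Y1=0, Y2=0.
Test 1: faults giving observed Y1=0, Y2=0 are {n1 stuck-at-0, n1 inverted output, n2 stuck-at-0, n2 inverted output, n3 stuck-at-0, n3 inverted output, n4 stuck-at-1, n4 inverted output, n5 stuck-at-0, n5 inverted output, n6 stuck-at-1, n6 inverted output, n7 stuck-at-0, n7 inverted output}.
Test 2 (A=1, B=0, C=0, D=1): fault-free n1=0, n2=1, n3=0, n4=1, n5=1, n6=0, n7=1, n8=1 → Y1=1, Y2=1; observed Y1=1, Y2=1. Eliminates n1 inverted output, n3 inverted output, n4 inverted output, n5 stuck-at-0, n5 inverted output, n6 stuck-at-1, n6 inverted output, n7 stuck-at-0, n7 inverted output.
Test 3 (A=0, B=1, C=1, D=0): fault-free n1=0, n2=0, n3=1, n4=1, n5=1, n6=0, n7=1, n8=1 → Y1=1, Y2=1; observed Y1=0, Y2=0. Eliminates n1 stuck-at-0, n2 stuck-at-0, n3 stuck-at-0, n4 stuck-at-1.
Only n2 inverted output is consistent with every test.

n2 inverted output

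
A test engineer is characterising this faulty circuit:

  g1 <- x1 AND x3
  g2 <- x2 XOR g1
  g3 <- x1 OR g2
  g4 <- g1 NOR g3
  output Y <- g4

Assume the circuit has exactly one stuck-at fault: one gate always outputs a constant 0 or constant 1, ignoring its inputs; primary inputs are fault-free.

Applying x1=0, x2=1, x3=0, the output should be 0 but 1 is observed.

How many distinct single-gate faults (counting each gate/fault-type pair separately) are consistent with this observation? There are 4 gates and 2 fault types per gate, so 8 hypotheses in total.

3

Fault-free: g1=0, g2=1, g3=1, g4=0 → 0. Observed 1.
  g1 stuck-at-0: output 0 ✗
  g1 stuck-at-1: output 0 ✗
  g2 stuck-at-0: output 1 ✓
  g2 stuck-at-1: output 0 ✗
  g3 stuck-at-0: output 1 ✓
  g3 stuck-at-1: output 0 ✗
  g4 stuck-at-0: output 0 ✗
  g4 stuck-at-1: output 1 ✓
Consistent faults: {g2 stuck-at-0, g3 stuck-at-0, g4 stuck-at-1} — 3 in all.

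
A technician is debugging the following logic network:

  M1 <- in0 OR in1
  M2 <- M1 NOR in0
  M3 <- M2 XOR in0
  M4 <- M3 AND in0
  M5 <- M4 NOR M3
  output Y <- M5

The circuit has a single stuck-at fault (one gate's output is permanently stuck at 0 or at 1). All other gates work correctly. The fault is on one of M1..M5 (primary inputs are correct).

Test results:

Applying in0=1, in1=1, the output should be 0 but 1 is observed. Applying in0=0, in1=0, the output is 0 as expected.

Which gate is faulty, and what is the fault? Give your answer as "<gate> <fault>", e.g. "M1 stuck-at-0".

M2 stuck-at-1

Fault-free values for test 1 (in0=1, in1=1): M1=1, M2=0, M3=1, M4=1, M5=0, giving Y=0. Observed 1.
Test 1: faults giving observed 1 are {M2 stuck-at-1, M3 stuck-at-0, M5 stuck-at-1}.
Test 2 (in0=0, in1=0): fault-free M1=0, M2=1, M3=1, M4=0, M5=0 → 0; observed 0. Eliminates M3 stuck-at-0, M5 stuck-at-1.
Only M2 stuck-at-1 is consistent with every test.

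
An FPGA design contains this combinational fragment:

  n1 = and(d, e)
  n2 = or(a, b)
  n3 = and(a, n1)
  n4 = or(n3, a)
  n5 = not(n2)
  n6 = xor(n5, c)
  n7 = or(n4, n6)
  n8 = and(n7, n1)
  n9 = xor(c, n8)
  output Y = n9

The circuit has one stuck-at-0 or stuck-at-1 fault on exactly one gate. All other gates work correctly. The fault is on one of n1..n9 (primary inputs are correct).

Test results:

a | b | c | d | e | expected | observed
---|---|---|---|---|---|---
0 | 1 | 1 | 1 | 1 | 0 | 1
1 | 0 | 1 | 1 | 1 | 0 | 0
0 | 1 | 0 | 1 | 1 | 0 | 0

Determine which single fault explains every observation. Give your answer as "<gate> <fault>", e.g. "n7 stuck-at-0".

n6 stuck-at-0

Fault-free values for test 1 (a=0, b=1, c=1, d=1, e=1): n1=1, n2=1, n3=0, n4=0, n5=0, n6=1, n7=1, n8=1, n9=0, giving Y=0. Observed 1.
Test 1: faults giving observed 1 are {n1 stuck-at-0, n2 stuck-at-0, n5 stuck-at-1, n6 stuck-at-0, n7 stuck-at-0, n8 stuck-at-0, n9 stuck-at-1}.
Test 2 (a=1, b=0, c=1, d=1, e=1): fault-free n1=1, n2=1, n3=1, n4=1, n5=0, n6=1, n7=1, n8=1, n9=0 → 0; observed 0. Eliminates n1 stuck-at-0, n7 stuck-at-0, n8 stuck-at-0, n9 stuck-at-1.
Test 3 (a=0, b=1, c=0, d=1, e=1): fault-free n1=1, n2=1, n3=0, n4=0, n5=0, n6=0, n7=0, n8=0, n9=0 → 0; observed 0. Eliminates n2 stuck-at-0, n5 stuck-at-1.
Only n6 stuck-at-0 is consistent with every test.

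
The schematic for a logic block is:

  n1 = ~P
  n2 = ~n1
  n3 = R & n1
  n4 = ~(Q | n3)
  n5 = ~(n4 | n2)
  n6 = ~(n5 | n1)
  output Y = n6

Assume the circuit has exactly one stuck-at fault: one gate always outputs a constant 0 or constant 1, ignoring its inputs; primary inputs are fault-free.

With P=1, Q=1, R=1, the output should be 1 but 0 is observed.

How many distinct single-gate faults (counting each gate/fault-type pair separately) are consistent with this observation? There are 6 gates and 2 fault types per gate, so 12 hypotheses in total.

Fault-free: n1=0, n2=1, n3=0, n4=0, n5=0, n6=1 → 1. Observed 0.
  n1 stuck-at-0: output 1 ✗
  n1 stuck-at-1: output 0 ✓
  n2 stuck-at-0: output 0 ✓
  n2 stuck-at-1: output 1 ✗
  n3 stuck-at-0: output 1 ✗
  n3 stuck-at-1: output 1 ✗
  n4 stuck-at-0: output 1 ✗
  n4 stuck-at-1: output 1 ✗
  n5 stuck-at-0: output 1 ✗
  n5 stuck-at-1: output 0 ✓
  n6 stuck-at-0: output 0 ✓
  n6 stuck-at-1: output 1 ✗
Consistent faults: {n1 stuck-at-1, n2 stuck-at-0, n5 stuck-at-1, n6 stuck-at-0} — 4 in all.

4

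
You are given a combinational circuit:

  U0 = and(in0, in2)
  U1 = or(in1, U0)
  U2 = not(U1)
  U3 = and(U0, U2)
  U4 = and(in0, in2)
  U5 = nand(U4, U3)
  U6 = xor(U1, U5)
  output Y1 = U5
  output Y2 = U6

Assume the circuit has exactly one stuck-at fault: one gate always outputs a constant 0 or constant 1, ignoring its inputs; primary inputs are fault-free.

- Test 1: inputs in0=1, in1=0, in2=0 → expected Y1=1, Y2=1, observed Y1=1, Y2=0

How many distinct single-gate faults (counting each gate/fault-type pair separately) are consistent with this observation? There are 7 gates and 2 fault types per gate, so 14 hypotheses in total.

3

Fault-free: U0=0, U1=0, U2=1, U3=0, U4=0, U5=1, U6=1 → Y1=1, Y2=1. Observed Y1=1, Y2=0.
  U0 stuck-at-0: output Y1=1, Y2=1 ✗
  U0 stuck-at-1: output Y1=1, Y2=0 ✓
  U1 stuck-at-0: output Y1=1, Y2=1 ✗
  U1 stuck-at-1: output Y1=1, Y2=0 ✓
  U2 stuck-at-0: output Y1=1, Y2=1 ✗
  U2 stuck-at-1: output Y1=1, Y2=1 ✗
  U3 stuck-at-0: output Y1=1, Y2=1 ✗
  U3 stuck-at-1: output Y1=1, Y2=1 ✗
  U4 stuck-at-0: output Y1=1, Y2=1 ✗
  U4 stuck-at-1: output Y1=1, Y2=1 ✗
  U5 stuck-at-0: output Y1=0, Y2=0 ✗
  U5 stuck-at-1: output Y1=1, Y2=1 ✗
  U6 stuck-at-0: output Y1=1, Y2=0 ✓
  U6 stuck-at-1: output Y1=1, Y2=1 ✗
Consistent faults: {U0 stuck-at-1, U1 stuck-at-1, U6 stuck-at-0} — 3 in all.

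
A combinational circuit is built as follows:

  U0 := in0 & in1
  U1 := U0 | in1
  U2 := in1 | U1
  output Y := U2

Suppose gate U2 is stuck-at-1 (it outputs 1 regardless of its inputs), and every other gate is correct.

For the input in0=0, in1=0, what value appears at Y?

Propagate with U2 forced: U0=0, U1=0, U2=1 [stuck-at-1].
So Y = 1. (Without the fault it would be 0.)

1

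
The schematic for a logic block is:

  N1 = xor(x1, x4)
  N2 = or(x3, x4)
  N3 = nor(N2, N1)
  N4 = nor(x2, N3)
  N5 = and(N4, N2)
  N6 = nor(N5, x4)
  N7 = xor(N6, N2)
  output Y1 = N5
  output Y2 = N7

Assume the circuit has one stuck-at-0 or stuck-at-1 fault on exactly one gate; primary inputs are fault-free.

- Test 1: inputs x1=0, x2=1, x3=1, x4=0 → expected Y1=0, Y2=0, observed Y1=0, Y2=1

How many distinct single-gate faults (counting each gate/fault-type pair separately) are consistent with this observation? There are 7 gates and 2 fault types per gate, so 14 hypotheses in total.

3

Fault-free: N1=0, N2=1, N3=0, N4=0, N5=0, N6=1, N7=0 → Y1=0, Y2=0. Observed Y1=0, Y2=1.
  N1 stuck-at-0: output Y1=0, Y2=0 ✗
  N1 stuck-at-1: output Y1=0, Y2=0 ✗
  N2 stuck-at-0: output Y1=0, Y2=1 ✓
  N2 stuck-at-1: output Y1=0, Y2=0 ✗
  N3 stuck-at-0: output Y1=0, Y2=0 ✗
  N3 stuck-at-1: output Y1=0, Y2=0 ✗
  N4 stuck-at-0: output Y1=0, Y2=0 ✗
  N4 stuck-at-1: output Y1=1, Y2=1 ✗
  N5 stuck-at-0: output Y1=0, Y2=0 ✗
  N5 stuck-at-1: output Y1=1, Y2=1 ✗
  N6 stuck-at-0: output Y1=0, Y2=1 ✓
  N6 stuck-at-1: output Y1=0, Y2=0 ✗
  N7 stuck-at-0: output Y1=0, Y2=0 ✗
  N7 stuck-at-1: output Y1=0, Y2=1 ✓
Consistent faults: {N2 stuck-at-0, N6 stuck-at-0, N7 stuck-at-1} — 3 in all.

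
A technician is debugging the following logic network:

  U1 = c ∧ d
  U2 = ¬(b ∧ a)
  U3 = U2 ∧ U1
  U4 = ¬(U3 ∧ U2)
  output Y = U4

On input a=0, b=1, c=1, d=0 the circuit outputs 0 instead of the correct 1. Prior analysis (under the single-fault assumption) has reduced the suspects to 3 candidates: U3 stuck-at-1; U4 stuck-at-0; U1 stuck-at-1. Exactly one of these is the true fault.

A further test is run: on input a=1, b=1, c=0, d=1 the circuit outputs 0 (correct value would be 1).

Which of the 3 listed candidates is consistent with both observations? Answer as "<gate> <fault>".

U4 stuck-at-0

Evaluate each candidate on input a=1, b=1, c=0, d=1:
  U3 stuck-at-1: U1=0, U2=0, U3=1 [stuck-at-1], U4=1 → 1 — eliminated
  U4 stuck-at-0: U1=0, U2=0, U3=0, U4=0 [stuck-at-0] → 0 — matches
  U1 stuck-at-1: U1=1 [stuck-at-1], U2=0, U3=0, U4=1 → 1 — eliminated
Only U4 stuck-at-0 reproduces the observed 0.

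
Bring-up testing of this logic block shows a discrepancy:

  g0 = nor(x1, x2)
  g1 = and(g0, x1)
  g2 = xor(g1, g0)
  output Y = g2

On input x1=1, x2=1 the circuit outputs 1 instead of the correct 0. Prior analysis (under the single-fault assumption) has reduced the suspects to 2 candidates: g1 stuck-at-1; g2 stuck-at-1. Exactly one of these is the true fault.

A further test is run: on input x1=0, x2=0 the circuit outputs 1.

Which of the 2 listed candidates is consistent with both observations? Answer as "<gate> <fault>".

g2 stuck-at-1

Evaluate each candidate on input x1=0, x2=0:
  g1 stuck-at-1: g0=1, g1=1 [stuck-at-1], g2=0 → 0 — eliminated
  g2 stuck-at-1: g0=1, g1=0, g2=1 [stuck-at-1] → 1 — matches
Only g2 stuck-at-1 reproduces the observed 1.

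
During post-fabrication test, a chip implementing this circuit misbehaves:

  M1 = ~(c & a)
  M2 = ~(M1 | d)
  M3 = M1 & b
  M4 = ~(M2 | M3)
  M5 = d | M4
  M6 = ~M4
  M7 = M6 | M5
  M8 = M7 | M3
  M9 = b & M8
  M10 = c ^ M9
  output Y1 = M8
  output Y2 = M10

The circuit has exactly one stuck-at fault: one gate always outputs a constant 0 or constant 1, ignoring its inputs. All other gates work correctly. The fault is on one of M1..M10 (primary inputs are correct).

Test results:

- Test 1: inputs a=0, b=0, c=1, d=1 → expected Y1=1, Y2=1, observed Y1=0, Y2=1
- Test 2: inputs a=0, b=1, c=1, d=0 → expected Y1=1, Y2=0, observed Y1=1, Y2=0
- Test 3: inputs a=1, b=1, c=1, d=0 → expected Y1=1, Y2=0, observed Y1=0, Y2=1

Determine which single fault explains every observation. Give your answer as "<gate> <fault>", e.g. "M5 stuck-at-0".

Fault-free values for test 1 (a=0, b=0, c=1, d=1): M1=1, M2=0, M3=0, M4=1, M5=1, M6=0, M7=1, M8=1, M9=0, M10=1, giving Y1=1, Y2=1. Observed Y1=0, Y2=1.
Test 1: faults giving observed Y1=0, Y2=1 are {M5 stuck-at-0, M7 stuck-at-0, M8 stuck-at-0}.
Test 2 (a=0, b=1, c=1, d=0): fault-free M1=1, M2=0, M3=1, M4=0, M5=0, M6=1, M7=1, M8=1, M9=1, M10=0 → Y1=1, Y2=0; observed Y1=1, Y2=0. Eliminates M8 stuck-at-0.
Test 3 (a=1, b=1, c=1, d=0): fault-free M1=0, M2=1, M3=0, M4=0, M5=0, M6=1, M7=1, M8=1, M9=1, M10=0 → Y1=1, Y2=0; observed Y1=0, Y2=1. Eliminates M5 stuck-at-0.
Only M7 stuck-at-0 is consistent with every test.

M7 stuck-at-0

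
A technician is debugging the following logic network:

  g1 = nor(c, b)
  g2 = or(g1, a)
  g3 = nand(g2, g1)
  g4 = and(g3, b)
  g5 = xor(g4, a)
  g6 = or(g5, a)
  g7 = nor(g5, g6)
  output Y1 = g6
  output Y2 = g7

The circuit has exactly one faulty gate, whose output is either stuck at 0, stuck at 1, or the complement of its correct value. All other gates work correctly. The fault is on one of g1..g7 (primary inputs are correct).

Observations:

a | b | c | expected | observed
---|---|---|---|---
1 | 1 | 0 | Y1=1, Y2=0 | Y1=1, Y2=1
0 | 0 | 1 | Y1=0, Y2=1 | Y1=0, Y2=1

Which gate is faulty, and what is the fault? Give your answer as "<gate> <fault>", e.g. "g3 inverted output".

Fault-free values for test 1 (a=1, b=1, c=0): g1=0, g2=1, g3=1, g4=1, g5=0, g6=1, g7=0, giving Y1=1, Y2=0. Observed Y1=1, Y2=1.
Test 1: faults giving observed Y1=1, Y2=1 are {g7 stuck-at-1, g7 inverted output}.
Test 2 (a=0, b=0, c=1): fault-free g1=0, g2=0, g3=1, g4=0, g5=0, g6=0, g7=1 → Y1=0, Y2=1; observed Y1=0, Y2=1. Eliminates g7 inverted output.
Only g7 stuck-at-1 is consistent with every test.

g7 stuck-at-1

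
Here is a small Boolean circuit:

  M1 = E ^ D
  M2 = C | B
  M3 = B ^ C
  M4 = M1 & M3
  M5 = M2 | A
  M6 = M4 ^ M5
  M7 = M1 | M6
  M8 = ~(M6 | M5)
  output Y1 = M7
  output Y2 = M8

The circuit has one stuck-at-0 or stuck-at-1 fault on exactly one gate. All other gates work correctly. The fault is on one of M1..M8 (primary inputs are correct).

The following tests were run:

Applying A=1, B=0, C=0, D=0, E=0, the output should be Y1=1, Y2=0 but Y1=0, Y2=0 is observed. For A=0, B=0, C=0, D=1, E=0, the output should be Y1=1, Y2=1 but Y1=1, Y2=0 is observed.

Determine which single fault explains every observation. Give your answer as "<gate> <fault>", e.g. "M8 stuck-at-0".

M4 stuck-at-1

Fault-free values for test 1 (A=1, B=0, C=0, D=0, E=0): M1=0, M2=0, M3=0, M4=0, M5=1, M6=1, M7=1, M8=0, giving Y1=1, Y2=0. Observed Y1=0, Y2=0.
Test 1: faults giving observed Y1=0, Y2=0 are {M4 stuck-at-1, M6 stuck-at-0, M7 stuck-at-0}.
Test 2 (A=0, B=0, C=0, D=1, E=0): fault-free M1=1, M2=0, M3=0, M4=0, M5=0, M6=0, M7=1, M8=1 → Y1=1, Y2=1; observed Y1=1, Y2=0. Eliminates M6 stuck-at-0, M7 stuck-at-0.
Only M4 stuck-at-1 is consistent with every test.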